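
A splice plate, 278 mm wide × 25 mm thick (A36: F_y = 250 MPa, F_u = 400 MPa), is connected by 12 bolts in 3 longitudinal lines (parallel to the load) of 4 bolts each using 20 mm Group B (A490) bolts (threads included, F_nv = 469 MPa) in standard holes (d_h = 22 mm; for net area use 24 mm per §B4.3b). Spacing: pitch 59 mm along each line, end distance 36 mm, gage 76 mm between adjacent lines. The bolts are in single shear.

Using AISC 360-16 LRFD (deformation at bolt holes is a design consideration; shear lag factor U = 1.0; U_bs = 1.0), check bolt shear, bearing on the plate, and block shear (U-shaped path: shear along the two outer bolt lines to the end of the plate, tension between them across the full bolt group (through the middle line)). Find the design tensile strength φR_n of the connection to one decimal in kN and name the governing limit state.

Bolt shear: A_b = π(20)²/4 = 314.16 mm². φR_n = 0.75 × 469 × 314.16 × 12 × 1 = 1326.1 kN.
Bearing (25 mm plate, F_u = 400 MPa): end bolts L_c = 36 − 22/2 = 25, R_n = min(1.2×25×25×400, 2.4×20×25×400) = 300 kN/bolt; interior L_c = 59 − 22 = 37, R_n = 444 kN/bolt. φR_n = 0.75 × (3×300 + 9×444) = 3672.0 kN.
Block shear: shear path 2×[36+3×59] = 2×213 mm, A_gv = 10650, A_nv = 2×(213 − 3.5×24)×25 = 6450 mm²; tension across gage: (152 − 2×24)×25 = 2600 mm². R_n = min(0.6×400×6450, 0.6×250×10650) + 1.0×400×2600 = min(1548, 1597.5) + 1040 = 2588 kN. φR_n = 0.75 × 2588 = 1941.0 kN.
Governing: min(1326.1, 3672.0, 1941.0) = 1326.1 kN → bolt shear.

1326.1 kN (bolt shear governs)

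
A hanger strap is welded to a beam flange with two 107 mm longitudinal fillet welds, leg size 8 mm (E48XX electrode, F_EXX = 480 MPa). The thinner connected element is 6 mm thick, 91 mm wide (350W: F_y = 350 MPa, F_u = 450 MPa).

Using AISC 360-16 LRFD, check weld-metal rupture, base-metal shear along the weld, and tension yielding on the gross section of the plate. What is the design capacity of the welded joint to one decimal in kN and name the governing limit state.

Weld metal: throat = 0.707×8 = 5.656 mm, L = 2×107 = 214 mm. φR_n = 0.75 × 0.6 × 480 × 5.656 × 214 = 261.4 kN.
Base metal shear (6 mm plate): yield φR_n = 1.0×0.6×350×6×214 = 269.6 kN; rupture φR_n = 0.75×0.6×450×6×214 = 260.0 kN; take 260.0 kN (rupture).
Tension yield (gross): A_g = 91×6 = 546 mm². φR_n = 0.90 × 350 × 546 = 172.0 kN.
Governing: min(261.4, 260.0, 172.0) = 172.0 kN → gross-section yield.

172.0 kN (gross-section yield governs)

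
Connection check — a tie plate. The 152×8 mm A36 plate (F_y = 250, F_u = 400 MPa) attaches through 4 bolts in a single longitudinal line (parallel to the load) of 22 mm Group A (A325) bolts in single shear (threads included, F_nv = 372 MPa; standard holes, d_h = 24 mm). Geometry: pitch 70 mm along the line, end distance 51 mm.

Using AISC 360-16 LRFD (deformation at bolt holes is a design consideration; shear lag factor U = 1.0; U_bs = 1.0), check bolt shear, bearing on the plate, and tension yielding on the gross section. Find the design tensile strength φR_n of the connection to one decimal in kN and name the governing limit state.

273.6 kN (gross-section yield governs)

Bolt shear: A_b = π(22)²/4 = 380.13 mm². φR_n = 0.75 × 372 × 380.13 × 4 × 1 = 424.2 kN.
Bearing (8 mm plate, F_u = 400 MPa): end bolts L_c = 51 − 24/2 = 39, R_n = min(1.2×39×8×400, 2.4×22×8×400) = 149.76 kN/bolt; interior L_c = 70 − 24 = 46, R_n = 168.96 kN/bolt. φR_n = 0.75 × (1×149.76 + 3×168.96) = 492.5 kN.
Tension yield (gross): A_g = 152×8 = 1216 mm². φR_n = 0.90 × 250 × 1216 = 273.6 kN.
Governing: min(424.2, 492.5, 273.6) = 273.6 kN → gross-section yield.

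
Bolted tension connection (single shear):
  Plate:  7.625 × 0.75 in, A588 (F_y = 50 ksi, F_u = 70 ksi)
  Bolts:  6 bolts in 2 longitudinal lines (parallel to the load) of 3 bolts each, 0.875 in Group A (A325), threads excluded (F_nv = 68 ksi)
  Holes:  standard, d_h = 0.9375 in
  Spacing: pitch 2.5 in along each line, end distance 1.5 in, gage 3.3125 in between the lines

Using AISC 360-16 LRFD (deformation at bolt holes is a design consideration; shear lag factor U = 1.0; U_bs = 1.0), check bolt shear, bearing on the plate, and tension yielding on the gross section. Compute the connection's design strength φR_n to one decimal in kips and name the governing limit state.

Bolt shear: A_b = π(0.875)²/4 = 0.60132 in². φR_n = 0.75 × 68 × 0.60132 × 6 × 1 = 184.0 kips.
Bearing (0.75 in plate, F_u = 70 ksi): end bolts L_c = 1.5 − 0.9375/2 = 1.03125, R_n = min(1.2×1.03125×0.75×70, 2.4×0.875×0.75×70) = 64.969 kips/bolt; interior L_c = 2.5 − 0.9375 = 1.5625, R_n = 98.438 kips/bolt. φR_n = 0.75 × (2×64.969 + 4×98.438) = 392.8 kips.
Tension yield (gross): A_g = 7.625×0.75 = 5.7188 in². φR_n = 0.90 × 50 × 5.7188 = 257.3 kips.
Governing: min(184.0, 392.8, 257.3) = 184.0 kips → bolt shear.

184.0 kips (bolt shear governs)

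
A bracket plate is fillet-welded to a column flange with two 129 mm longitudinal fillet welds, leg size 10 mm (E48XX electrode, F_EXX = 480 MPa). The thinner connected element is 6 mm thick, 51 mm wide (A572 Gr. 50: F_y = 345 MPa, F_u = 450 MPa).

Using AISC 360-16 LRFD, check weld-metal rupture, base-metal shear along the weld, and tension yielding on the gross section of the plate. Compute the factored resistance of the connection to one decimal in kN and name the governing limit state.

95.0 kN (gross-section yield governs)

Weld metal: throat = 0.707×10 = 7.07 mm, L = 2×129 = 258 mm. φR_n = 0.75 × 0.6 × 480 × 7.07 × 258 = 394.0 kN.
Base metal shear (6 mm plate): yield φR_n = 1.0×0.6×345×6×258 = 320.4 kN; rupture φR_n = 0.75×0.6×450×6×258 = 313.5 kN; take 313.5 kN (rupture).
Tension yield (gross): A_g = 51×6 = 306 mm². φR_n = 0.90 × 345 × 306 = 95.0 kN.
Governing: min(394.0, 313.5, 95.0) = 95.0 kN → gross-section yield.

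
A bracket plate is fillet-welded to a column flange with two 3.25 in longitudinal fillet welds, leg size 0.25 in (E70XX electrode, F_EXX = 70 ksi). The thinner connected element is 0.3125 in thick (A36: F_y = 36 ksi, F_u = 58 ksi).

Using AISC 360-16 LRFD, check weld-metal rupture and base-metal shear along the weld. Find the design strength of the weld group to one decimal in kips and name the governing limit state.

Weld metal: throat = 0.707×0.25 = 0.17675 in, L = 2×3.25 = 6.5 in. φR_n = 0.75 × 0.6 × 70 × 0.17675 × 6.5 = 36.2 kips.
Base metal shear (0.3125 in plate): yield φR_n = 1.0×0.6×36×0.3125×6.5 = 43.9 kips; rupture φR_n = 0.75×0.6×58×0.3125×6.5 = 53.0 kips; take 43.9 kips (yield).
Governing: min(36.2, 43.9) = 36.2 kips → weld metal.

36.2 kips (weld metal governs)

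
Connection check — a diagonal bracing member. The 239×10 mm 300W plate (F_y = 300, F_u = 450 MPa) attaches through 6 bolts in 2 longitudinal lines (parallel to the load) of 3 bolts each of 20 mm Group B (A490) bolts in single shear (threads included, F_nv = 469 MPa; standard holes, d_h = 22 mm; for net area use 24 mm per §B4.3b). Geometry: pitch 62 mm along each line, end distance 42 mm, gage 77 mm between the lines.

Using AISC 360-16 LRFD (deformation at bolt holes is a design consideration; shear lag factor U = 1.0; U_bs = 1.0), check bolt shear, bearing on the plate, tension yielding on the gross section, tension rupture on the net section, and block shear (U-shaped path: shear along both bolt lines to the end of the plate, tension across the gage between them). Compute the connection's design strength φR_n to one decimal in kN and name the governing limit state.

608.2 kN (block shear governs)

Bolt shear: A_b = π(20)²/4 = 314.16 mm². φR_n = 0.75 × 469 × 314.16 × 6 × 1 = 663.0 kN.
Bearing (10 mm plate, F_u = 450 MPa): end bolts L_c = 42 − 22/2 = 31, R_n = min(1.2×31×10×450, 2.4×20×10×450) = 167.4 kN/bolt; interior L_c = 62 − 22 = 40, R_n = 216 kN/bolt. φR_n = 0.75 × (2×167.4 + 4×216) = 899.1 kN.
Tension yield (gross): A_g = 239×10 = 2390 mm². φR_n = 0.90 × 300 × 2390 = 645.3 kN.
Tension rupture (net): A_n = (239 − 2×24)×10 = 1910 mm² (U = 1.0, A_e = A_n). φR_n = 0.75 × 450 × 1910 = 644.6 kN.
Block shear: shear path 2×[42+2×62] = 2×166 mm, A_gv = 3320, A_nv = 2×(166 − 2.5×24)×10 = 2120 mm²; tension across gage: (77 − 1×24)×10 = 530 mm². R_n = min(0.6×450×2120, 0.6×300×3320) + 1.0×450×530 = min(572.4, 597.6) + 238.5 = 810.9 kN. φR_n = 0.75 × 810.9 = 608.2 kN.
Governing: min(663.0, 899.1, 645.3, 644.6, 608.2) = 608.2 kN → block shear.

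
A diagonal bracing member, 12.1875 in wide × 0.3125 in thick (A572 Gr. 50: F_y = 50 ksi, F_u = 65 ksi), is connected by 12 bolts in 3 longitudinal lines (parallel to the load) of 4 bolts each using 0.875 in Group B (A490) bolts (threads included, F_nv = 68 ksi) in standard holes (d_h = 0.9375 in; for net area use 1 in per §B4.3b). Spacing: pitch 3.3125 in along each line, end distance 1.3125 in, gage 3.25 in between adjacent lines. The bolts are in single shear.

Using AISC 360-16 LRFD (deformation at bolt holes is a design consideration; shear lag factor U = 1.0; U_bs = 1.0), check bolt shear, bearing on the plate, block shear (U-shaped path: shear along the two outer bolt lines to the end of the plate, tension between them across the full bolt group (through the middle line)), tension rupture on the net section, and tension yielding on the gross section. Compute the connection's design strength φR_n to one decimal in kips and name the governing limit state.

Bolt shear: A_b = π(0.875)²/4 = 0.60132 in². φR_n = 0.75 × 68 × 0.60132 × 12 × 1 = 368.0 kips.
Bearing (0.3125 in plate, F_u = 65 ksi): end bolts L_c = 1.3125 − 0.9375/2 = 0.84375, R_n = min(1.2×0.84375×0.3125×65, 2.4×0.875×0.3125×65) = 20.566 kips/bolt; interior L_c = 3.3125 − 0.9375 = 2.375, R_n = 42.656 kips/bolt. φR_n = 0.75 × (3×20.566 + 9×42.656) = 334.2 kips.
Block shear: shear path 2×[1.3125+3×3.3125] = 2×11.25 in, A_gv = 7.0313, A_nv = 2×(11.25 − 3.5×1)×0.3125 = 4.8438 in²; tension across gage: (6.5 − 2×1)×0.3125 = 1.4063 in². R_n = min(0.6×65×4.8438, 0.6×50×7.0313) + 1.0×65×1.4063 = min(188.91, 210.94) + 91.41 = 280.32 kips. φR_n = 0.75 × 280.32 = 210.2 kips.
Tension rupture (net): A_n = (12.1875 − 3×1)×0.3125 = 2.8711 in² (U = 1.0, A_e = A_n). φR_n = 0.75 × 65 × 2.8711 = 140.0 kips.
Tension yield (gross): A_g = 12.1875×0.3125 = 3.8086 in². φR_n = 0.90 × 50 × 3.8086 = 171.4 kips.
Governing: min(368.0, 334.2, 210.2, 140.0, 171.4) = 140.0 kips → net-section rupture.

140.0 kips (net-section rupture governs)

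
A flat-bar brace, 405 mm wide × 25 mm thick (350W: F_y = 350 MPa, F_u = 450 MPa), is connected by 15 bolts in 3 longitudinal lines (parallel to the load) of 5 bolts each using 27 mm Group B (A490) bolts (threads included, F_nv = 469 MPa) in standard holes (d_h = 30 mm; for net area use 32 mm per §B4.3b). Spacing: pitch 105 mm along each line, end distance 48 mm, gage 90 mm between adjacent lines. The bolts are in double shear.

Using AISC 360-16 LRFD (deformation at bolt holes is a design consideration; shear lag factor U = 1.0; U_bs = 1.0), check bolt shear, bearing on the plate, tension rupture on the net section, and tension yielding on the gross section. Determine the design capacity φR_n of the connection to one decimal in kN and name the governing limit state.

2607.2 kN (net-section rupture governs)

Bolt shear: A_b = π(27)²/4 = 572.56 mm². φR_n = 0.75 × 469 × 572.56 × 15 × 2 = 6041.9 kN.
Bearing (25 mm plate, F_u = 450 MPa): end bolts L_c = 48 − 30/2 = 33, R_n = min(1.2×33×25×450, 2.4×27×25×450) = 445.5 kN/bolt; interior L_c = 105 − 30 = 75, R_n = 729 kN/bolt. φR_n = 0.75 × (3×445.5 + 12×729) = 7563.4 kN.
Tension rupture (net): A_n = (405 − 3×32)×25 = 7725 mm² (U = 1.0, A_e = A_n). φR_n = 0.75 × 450 × 7725 = 2607.2 kN.
Tension yield (gross): A_g = 405×25 = 10125 mm². φR_n = 0.90 × 350 × 10125 = 3189.4 kN.
Governing: min(6041.9, 7563.4, 2607.2, 3189.4) = 2607.2 kN → net-section rupture.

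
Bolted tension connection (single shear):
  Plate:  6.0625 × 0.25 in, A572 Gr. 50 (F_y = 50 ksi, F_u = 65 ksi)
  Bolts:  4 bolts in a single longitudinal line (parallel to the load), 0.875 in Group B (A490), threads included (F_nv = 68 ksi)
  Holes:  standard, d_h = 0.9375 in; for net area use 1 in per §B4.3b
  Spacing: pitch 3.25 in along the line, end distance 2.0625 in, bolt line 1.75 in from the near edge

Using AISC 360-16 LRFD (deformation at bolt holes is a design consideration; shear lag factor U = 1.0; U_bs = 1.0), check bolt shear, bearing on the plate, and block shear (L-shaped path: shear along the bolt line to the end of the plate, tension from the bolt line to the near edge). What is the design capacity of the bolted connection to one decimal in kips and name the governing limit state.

Bolt shear: A_b = π(0.875)²/4 = 0.60132 in². φR_n = 0.75 × 68 × 0.60132 × 4 × 1 = 122.7 kips.
Bearing (0.25 in plate, F_u = 65 ksi): end bolts L_c = 2.0625 − 0.9375/2 = 1.59375, R_n = min(1.2×1.59375×0.25×65, 2.4×0.875×0.25×65) = 31.078 kips/bolt; interior L_c = 3.25 − 0.9375 = 2.3125, R_n = 34.125 kips/bolt. φR_n = 0.75 × (1×31.078 + 3×34.125) = 100.1 kips.
Block shear: shear path 1×[2.0625+3×3.25] = 1×11.8125 in, A_gv = 2.9531, A_nv = 1×(11.8125 − 3.5×1)×0.25 = 2.0781 in²; tension to near edge: (1.75 − 0.5×1)×0.25 = 0.3125 in². R_n = min(0.6×65×2.0781, 0.6×50×2.9531) + 1.0×65×0.3125 = min(81.046, 88.593) + 20.313 = 101.36 kips. φR_n = 0.75 × 101.36 = 76.0 kips.
Governing: min(122.7, 100.1, 76.0) = 76.0 kips → block shear.

76.0 kips (block shear governs)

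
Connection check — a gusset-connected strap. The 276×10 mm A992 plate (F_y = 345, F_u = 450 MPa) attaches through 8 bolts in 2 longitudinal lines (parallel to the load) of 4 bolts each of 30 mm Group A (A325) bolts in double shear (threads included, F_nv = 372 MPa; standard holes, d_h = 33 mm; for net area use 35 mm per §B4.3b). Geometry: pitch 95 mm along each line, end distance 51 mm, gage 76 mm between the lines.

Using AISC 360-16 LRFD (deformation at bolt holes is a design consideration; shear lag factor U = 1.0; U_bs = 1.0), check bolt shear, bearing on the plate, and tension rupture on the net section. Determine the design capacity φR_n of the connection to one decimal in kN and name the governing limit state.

Bolt shear: A_b = π(30)²/4 = 706.86 mm². φR_n = 0.75 × 372 × 706.86 × 8 × 2 = 3155.4 kN.
Bearing (10 mm plate, F_u = 450 MPa): end bolts L_c = 51 − 33/2 = 34.5, R_n = min(1.2×34.5×10×450, 2.4×30×10×450) = 186.3 kN/bolt; interior L_c = 95 − 33 = 62, R_n = 324 kN/bolt. φR_n = 0.75 × (2×186.3 + 6×324) = 1737.5 kN.
Tension rupture (net): A_n = (276 − 2×35)×10 = 2060 mm² (U = 1.0, A_e = A_n). φR_n = 0.75 × 450 × 2060 = 695.3 kN.
Governing: min(3155.4, 1737.5, 695.3) = 695.3 kN → net-section rupture.

695.3 kN (net-section rupture governs)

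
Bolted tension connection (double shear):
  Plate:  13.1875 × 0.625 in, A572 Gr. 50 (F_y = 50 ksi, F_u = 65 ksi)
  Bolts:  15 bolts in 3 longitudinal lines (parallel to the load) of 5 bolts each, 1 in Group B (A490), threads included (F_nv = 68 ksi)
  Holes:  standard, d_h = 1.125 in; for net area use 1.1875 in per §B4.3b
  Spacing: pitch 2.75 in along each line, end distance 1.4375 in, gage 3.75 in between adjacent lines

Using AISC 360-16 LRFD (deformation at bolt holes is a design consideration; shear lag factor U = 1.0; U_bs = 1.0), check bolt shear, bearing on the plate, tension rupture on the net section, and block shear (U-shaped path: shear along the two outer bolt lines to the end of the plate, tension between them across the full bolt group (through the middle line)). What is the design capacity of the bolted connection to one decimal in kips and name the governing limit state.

Bolt shear: A_b = π(1)²/4 = 0.7854 in². φR_n = 0.75 × 68 × 0.7854 × 15 × 2 = 1201.7 kips.
Bearing (0.625 in plate, F_u = 65 ksi): end bolts L_c = 1.4375 − 1.125/2 = 0.875, R_n = min(1.2×0.875×0.625×65, 2.4×1×0.625×65) = 42.656 kips/bolt; interior L_c = 2.75 − 1.125 = 1.625, R_n = 79.219 kips/bolt. φR_n = 0.75 × (3×42.656 + 12×79.219) = 808.9 kips.
Tension rupture (net): A_n = (13.1875 − 3×1.1875)×0.625 = 6.0156 in² (U = 1.0, A_e = A_n). φR_n = 0.75 × 65 × 6.0156 = 293.3 kips.
Block shear: shear path 2×[1.4375+4×2.75] = 2×12.4375 in, A_gv = 15.547, A_nv = 2×(12.4375 − 4.5×1.1875)×0.625 = 8.8672 in²; tension across gage: (7.5 − 2×1.1875)×0.625 = 3.2031 in². R_n = min(0.6×65×8.8672, 0.6×50×15.547) + 1.0×65×3.2031 = min(345.82, 466.41) + 208.2 = 554.02 kips. φR_n = 0.75 × 554.02 = 415.5 kips.
Governing: min(1201.7, 808.9, 293.3, 415.5) = 293.3 kips → net-section rupture.

293.3 kips (net-section rupture governs)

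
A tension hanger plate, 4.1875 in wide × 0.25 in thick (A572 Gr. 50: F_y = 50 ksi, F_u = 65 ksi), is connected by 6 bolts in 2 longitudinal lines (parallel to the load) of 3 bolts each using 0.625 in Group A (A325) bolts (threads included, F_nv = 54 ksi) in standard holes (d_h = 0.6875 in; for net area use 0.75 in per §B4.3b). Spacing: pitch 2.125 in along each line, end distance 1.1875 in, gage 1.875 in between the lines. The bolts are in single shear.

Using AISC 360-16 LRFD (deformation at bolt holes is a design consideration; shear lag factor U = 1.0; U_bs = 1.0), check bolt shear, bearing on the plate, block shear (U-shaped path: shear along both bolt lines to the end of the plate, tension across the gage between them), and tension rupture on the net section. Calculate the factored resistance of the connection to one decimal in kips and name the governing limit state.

32.8 kips (net-section rupture governs)

Bolt shear: A_b = π(0.625)²/4 = 0.3068 in². φR_n = 0.75 × 54 × 0.3068 × 6 × 1 = 74.6 kips.
Bearing (0.25 in plate, F_u = 65 ksi): end bolts L_c = 1.1875 − 0.6875/2 = 0.84375, R_n = min(1.2×0.84375×0.25×65, 2.4×0.625×0.25×65) = 16.453 kips/bolt; interior L_c = 2.125 − 0.6875 = 1.4375, R_n = 24.375 kips/bolt. φR_n = 0.75 × (2×16.453 + 4×24.375) = 97.8 kips.
Block shear: shear path 2×[1.1875+2×2.125] = 2×5.4375 in, A_gv = 2.7188, A_nv = 2×(5.4375 − 2.5×0.75)×0.25 = 1.7813 in²; tension across gage: (1.875 − 1×0.75)×0.25 = 0.28125 in². R_n = min(0.6×65×1.7813, 0.6×50×2.7188) + 1.0×65×0.28125 = min(69.471, 81.564) + 18.281 = 87.752 kips. φR_n = 0.75 × 87.752 = 65.8 kips.
Tension rupture (net): A_n = (4.1875 − 2×0.75)×0.25 = 0.67188 in² (U = 1.0, A_e = A_n). φR_n = 0.75 × 65 × 0.67188 = 32.8 kips.
Governing: min(74.6, 97.8, 65.8, 32.8) = 32.8 kips → net-section rupture.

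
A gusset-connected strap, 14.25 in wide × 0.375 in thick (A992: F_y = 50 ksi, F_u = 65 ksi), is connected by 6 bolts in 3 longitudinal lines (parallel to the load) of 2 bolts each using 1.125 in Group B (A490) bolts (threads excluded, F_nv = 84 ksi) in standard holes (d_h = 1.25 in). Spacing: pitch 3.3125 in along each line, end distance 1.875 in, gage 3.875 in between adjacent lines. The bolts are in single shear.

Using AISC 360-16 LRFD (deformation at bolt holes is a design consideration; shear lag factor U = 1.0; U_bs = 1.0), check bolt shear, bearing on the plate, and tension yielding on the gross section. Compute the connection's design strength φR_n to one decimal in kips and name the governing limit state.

218.0 kips (bearing governs)

Bolt shear: A_b = π(1.125)²/4 = 0.99402 in². φR_n = 0.75 × 84 × 0.99402 × 6 × 1 = 375.7 kips.
Bearing (0.375 in plate, F_u = 65 ksi): end bolts L_c = 1.875 − 1.25/2 = 1.25, R_n = min(1.2×1.25×0.375×65, 2.4×1.125×0.375×65) = 36.563 kips/bolt; interior L_c = 3.3125 − 1.25 = 2.0625, R_n = 60.328 kips/bolt. φR_n = 0.75 × (3×36.563 + 3×60.328) = 218.0 kips.
Tension yield (gross): A_g = 14.25×0.375 = 5.3438 in². φR_n = 0.90 × 50 × 5.3438 = 240.5 kips.
Governing: min(375.7, 218.0, 240.5) = 218.0 kips → bearing.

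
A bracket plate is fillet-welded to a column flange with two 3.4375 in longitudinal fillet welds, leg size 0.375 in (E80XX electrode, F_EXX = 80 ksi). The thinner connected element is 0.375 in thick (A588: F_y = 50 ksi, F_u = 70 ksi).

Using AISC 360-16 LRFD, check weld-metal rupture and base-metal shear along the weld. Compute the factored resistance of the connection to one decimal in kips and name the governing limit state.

Weld metal: throat = 0.707×0.375 = 0.26513 in, L = 2×3.4375 = 6.875 in. φR_n = 0.75 × 0.6 × 80 × 0.26513 × 6.875 = 65.6 kips.
Base metal shear (0.375 in plate): yield φR_n = 1.0×0.6×50×0.375×6.875 = 77.3 kips; rupture φR_n = 0.75×0.6×70×0.375×6.875 = 81.2 kips; take 77.3 kips (yield).
Governing: min(65.6, 77.3) = 65.6 kips → weld metal.

65.6 kips (weld metal governs)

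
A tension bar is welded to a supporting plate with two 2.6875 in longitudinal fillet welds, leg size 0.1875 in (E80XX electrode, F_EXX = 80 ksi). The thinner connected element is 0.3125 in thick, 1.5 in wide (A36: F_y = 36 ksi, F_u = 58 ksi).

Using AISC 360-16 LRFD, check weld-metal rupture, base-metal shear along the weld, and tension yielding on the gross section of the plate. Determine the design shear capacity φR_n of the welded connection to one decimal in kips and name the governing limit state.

15.2 kips (gross-section yield governs)

Weld metal: throat = 0.707×0.1875 = 0.13256 in, L = 2×2.6875 = 5.375 in. φR_n = 0.75 × 0.6 × 80 × 0.13256 × 5.375 = 25.7 kips.
Base metal shear (0.3125 in plate): yield φR_n = 1.0×0.6×36×0.3125×5.375 = 36.3 kips; rupture φR_n = 0.75×0.6×58×0.3125×5.375 = 43.8 kips; take 36.3 kips (yield).
Tension yield (gross): A_g = 1.5×0.3125 = 0.46875 in². φR_n = 0.90 × 36 × 0.46875 = 15.2 kips.
Governing: min(25.7, 36.3, 15.2) = 15.2 kips → gross-section yield.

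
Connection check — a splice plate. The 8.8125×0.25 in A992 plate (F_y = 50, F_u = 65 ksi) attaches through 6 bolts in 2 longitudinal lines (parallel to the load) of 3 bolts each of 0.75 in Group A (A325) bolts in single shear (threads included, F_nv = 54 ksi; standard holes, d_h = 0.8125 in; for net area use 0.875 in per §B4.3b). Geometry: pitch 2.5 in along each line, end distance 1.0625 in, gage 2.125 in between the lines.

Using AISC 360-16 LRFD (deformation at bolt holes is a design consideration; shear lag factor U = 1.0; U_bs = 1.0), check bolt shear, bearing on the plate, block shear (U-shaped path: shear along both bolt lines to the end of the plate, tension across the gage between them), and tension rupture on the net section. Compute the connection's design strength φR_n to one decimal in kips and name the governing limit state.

71.9 kips (block shear governs)

Bolt shear: A_b = π(0.75)²/4 = 0.44179 in². φR_n = 0.75 × 54 × 0.44179 × 6 × 1 = 107.4 kips.
Bearing (0.25 in plate, F_u = 65 ksi): end bolts L_c = 1.0625 − 0.8125/2 = 0.65625, R_n = min(1.2×0.65625×0.25×65, 2.4×0.75×0.25×65) = 12.797 kips/bolt; interior L_c = 2.5 − 0.8125 = 1.6875, R_n = 29.25 kips/bolt. φR_n = 0.75 × (2×12.797 + 4×29.25) = 106.9 kips.
Block shear: shear path 2×[1.0625+2×2.5] = 2×6.0625 in, A_gv = 3.0313, A_nv = 2×(6.0625 − 2.5×0.875)×0.25 = 1.9375 in²; tension across gage: (2.125 − 1×0.875)×0.25 = 0.3125 in². R_n = min(0.6×65×1.9375, 0.6×50×3.0313) + 1.0×65×0.3125 = min(75.563, 90.939) + 20.313 = 95.876 kips. φR_n = 0.75 × 95.876 = 71.9 kips.
Tension rupture (net): A_n = (8.8125 − 2×0.875)×0.25 = 1.7656 in² (U = 1.0, A_e = A_n). φR_n = 0.75 × 65 × 1.7656 = 86.1 kips.
Governing: min(107.4, 106.9, 71.9, 86.1) = 71.9 kips → block shear.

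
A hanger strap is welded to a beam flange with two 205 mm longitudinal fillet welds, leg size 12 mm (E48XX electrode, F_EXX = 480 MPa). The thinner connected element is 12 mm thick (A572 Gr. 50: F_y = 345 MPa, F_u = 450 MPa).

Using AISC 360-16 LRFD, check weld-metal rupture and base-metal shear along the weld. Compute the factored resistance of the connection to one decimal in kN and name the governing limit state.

Weld metal: throat = 0.707×12 = 8.484 mm, L = 2×205 = 410 mm. φR_n = 0.75 × 0.6 × 480 × 8.484 × 410 = 751.3 kN.
Base metal shear (12 mm plate): yield φR_n = 1.0×0.6×345×12×410 = 1018.4 kN; rupture φR_n = 0.75×0.6×450×12×410 = 996.3 kN; take 996.3 kN (rupture).
Governing: min(751.3, 996.3) = 751.3 kN → weld metal.

751.3 kN (weld metal governs)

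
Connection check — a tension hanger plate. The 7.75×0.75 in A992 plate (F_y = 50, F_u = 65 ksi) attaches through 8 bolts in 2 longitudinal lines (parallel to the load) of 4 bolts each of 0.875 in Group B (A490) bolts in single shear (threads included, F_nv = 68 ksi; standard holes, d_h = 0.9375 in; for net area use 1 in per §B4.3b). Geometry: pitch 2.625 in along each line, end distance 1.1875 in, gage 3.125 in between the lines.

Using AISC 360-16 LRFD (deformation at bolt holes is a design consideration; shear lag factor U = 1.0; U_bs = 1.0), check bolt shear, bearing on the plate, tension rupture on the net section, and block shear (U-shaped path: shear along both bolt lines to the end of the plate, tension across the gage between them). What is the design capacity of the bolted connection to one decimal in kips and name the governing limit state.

210.2 kips (net-section rupture governs)

Bolt shear: A_b = π(0.875)²/4 = 0.60132 in². φR_n = 0.75 × 68 × 0.60132 × 8 × 1 = 245.3 kips.
Bearing (0.75 in plate, F_u = 65 ksi): end bolts L_c = 1.1875 − 0.9375/2 = 0.71875, R_n = min(1.2×0.71875×0.75×65, 2.4×0.875×0.75×65) = 42.047 kips/bolt; interior L_c = 2.625 − 0.9375 = 1.6875, R_n = 98.719 kips/bolt. φR_n = 0.75 × (2×42.047 + 6×98.719) = 507.3 kips.
Tension rupture (net): A_n = (7.75 − 2×1)×0.75 = 4.3125 in² (U = 1.0, A_e = A_n). φR_n = 0.75 × 65 × 4.3125 = 210.2 kips.
Block shear: shear path 2×[1.1875+3×2.625] = 2×9.0625 in, A_gv = 13.594, A_nv = 2×(9.0625 − 3.5×1)×0.75 = 8.3438 in²; tension across gage: (3.125 − 1×1)×0.75 = 1.5938 in². R_n = min(0.6×65×8.3438, 0.6×50×13.594) + 1.0×65×1.5938 = min(325.41, 407.82) + 103.6 = 429.01 kips. φR_n = 0.75 × 429.01 = 321.8 kips.
Governing: min(245.3, 507.3, 210.2, 321.8) = 210.2 kips → net-section rupture.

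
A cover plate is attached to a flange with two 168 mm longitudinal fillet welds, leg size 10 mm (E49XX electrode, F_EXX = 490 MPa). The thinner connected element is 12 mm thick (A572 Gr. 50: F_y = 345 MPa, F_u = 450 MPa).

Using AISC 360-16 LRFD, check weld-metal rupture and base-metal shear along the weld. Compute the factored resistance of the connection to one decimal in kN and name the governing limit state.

Weld metal: throat = 0.707×10 = 7.07 mm, L = 2×168 = 336 mm. φR_n = 0.75 × 0.6 × 490 × 7.07 × 336 = 523.8 kN.
Base metal shear (12 mm plate): yield φR_n = 1.0×0.6×345×12×336 = 834.6 kN; rupture φR_n = 0.75×0.6×450×12×336 = 816.5 kN; take 816.5 kN (rupture).
Governing: min(523.8, 816.5) = 523.8 kN → weld metal.

523.8 kN (weld metal governs)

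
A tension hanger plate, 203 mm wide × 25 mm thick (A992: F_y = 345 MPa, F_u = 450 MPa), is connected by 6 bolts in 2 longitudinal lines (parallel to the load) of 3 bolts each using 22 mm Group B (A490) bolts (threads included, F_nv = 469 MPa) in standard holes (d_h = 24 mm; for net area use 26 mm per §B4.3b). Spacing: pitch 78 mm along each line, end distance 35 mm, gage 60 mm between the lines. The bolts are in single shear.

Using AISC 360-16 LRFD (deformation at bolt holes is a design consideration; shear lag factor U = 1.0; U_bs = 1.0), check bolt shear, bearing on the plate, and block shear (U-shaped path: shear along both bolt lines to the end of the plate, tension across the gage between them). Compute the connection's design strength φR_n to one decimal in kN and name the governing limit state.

802.3 kN (bolt shear governs)

Bolt shear: A_b = π(22)²/4 = 380.13 mm². φR_n = 0.75 × 469 × 380.13 × 6 × 1 = 802.3 kN.
Bearing (25 mm plate, F_u = 450 MPa): end bolts L_c = 35 − 24/2 = 23, R_n = min(1.2×23×25×450, 2.4×22×25×450) = 310.5 kN/bolt; interior L_c = 78 − 24 = 54, R_n = 594 kN/bolt. φR_n = 0.75 × (2×310.5 + 4×594) = 2247.8 kN.
Block shear: shear path 2×[35+2×78] = 2×191 mm, A_gv = 9550, A_nv = 2×(191 − 2.5×26)×25 = 6300 mm²; tension across gage: (60 − 1×26)×25 = 850 mm². R_n = min(0.6×450×6300, 0.6×345×9550) + 1.0×450×850 = min(1701, 1976.9) + 382.5 = 2083.5 kN. φR_n = 0.75 × 2083.5 = 1562.6 kN.
Governing: min(802.3, 2247.8, 1562.6) = 802.3 kN → bolt shear.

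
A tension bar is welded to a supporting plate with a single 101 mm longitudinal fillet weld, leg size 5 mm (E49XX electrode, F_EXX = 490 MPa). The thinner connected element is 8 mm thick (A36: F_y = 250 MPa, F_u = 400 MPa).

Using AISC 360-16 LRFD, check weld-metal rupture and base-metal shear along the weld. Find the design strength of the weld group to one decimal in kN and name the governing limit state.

78.7 kN (weld metal governs)

Weld metal: throat = 0.707×5 = 3.535 mm, L = 101 mm. φR_n = 0.75 × 0.6 × 490 × 3.535 × 101 = 78.7 kN.
Base metal shear (8 mm plate): yield φR_n = 1.0×0.6×250×8×101 = 121.2 kN; rupture φR_n = 0.75×0.6×400×8×101 = 145.4 kN; take 121.2 kN (yield).
Governing: min(78.7, 121.2) = 78.7 kN → weld metal.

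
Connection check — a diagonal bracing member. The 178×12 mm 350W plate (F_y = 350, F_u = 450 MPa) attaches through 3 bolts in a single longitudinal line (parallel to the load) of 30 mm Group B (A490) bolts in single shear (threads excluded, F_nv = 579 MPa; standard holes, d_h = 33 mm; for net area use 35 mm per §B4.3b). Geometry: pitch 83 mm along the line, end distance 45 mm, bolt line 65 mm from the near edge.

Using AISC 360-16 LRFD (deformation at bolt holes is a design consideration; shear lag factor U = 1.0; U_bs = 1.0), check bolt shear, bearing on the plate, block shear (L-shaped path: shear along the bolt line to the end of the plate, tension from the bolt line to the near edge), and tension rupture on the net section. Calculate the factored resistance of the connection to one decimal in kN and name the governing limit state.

492.5 kN (block shear governs)

Bolt shear: A_b = π(30)²/4 = 706.86 mm². φR_n = 0.75 × 579 × 706.86 × 3 × 1 = 920.9 kN.
Bearing (12 mm plate, F_u = 450 MPa): end bolts L_c = 45 − 33/2 = 28.5, R_n = min(1.2×28.5×12×450, 2.4×30×12×450) = 184.68 kN/bolt; interior L_c = 83 − 33 = 50, R_n = 324 kN/bolt. φR_n = 0.75 × (1×184.68 + 2×324) = 624.5 kN.
Block shear: shear path 1×[45+2×83] = 1×211 mm, A_gv = 2532, A_nv = 1×(211 − 2.5×35)×12 = 1482 mm²; tension to near edge: (65 − 0.5×35)×12 = 570 mm². R_n = min(0.6×450×1482, 0.6×350×2532) + 1.0×450×570 = min(400.14, 531.72) + 256.5 = 656.64 kN. φR_n = 0.75 × 656.64 = 492.5 kN.
Tension rupture (net): A_n = (178 − 1×35)×12 = 1716 mm² (U = 1.0, A_e = A_n). φR_n = 0.75 × 450 × 1716 = 579.2 kN.
Governing: min(920.9, 624.5, 492.5, 579.2) = 492.5 kN → block shear.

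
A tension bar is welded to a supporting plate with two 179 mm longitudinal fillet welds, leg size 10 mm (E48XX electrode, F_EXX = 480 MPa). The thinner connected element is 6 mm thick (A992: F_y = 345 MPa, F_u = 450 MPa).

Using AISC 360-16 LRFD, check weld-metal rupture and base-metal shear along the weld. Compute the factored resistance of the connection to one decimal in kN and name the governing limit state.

435.0 kN (base-metal shear governs)

Weld metal: throat = 0.707×10 = 7.07 mm, L = 2×179 = 358 mm. φR_n = 0.75 × 0.6 × 480 × 7.07 × 358 = 546.7 kN.
Base metal shear (6 mm plate): yield φR_n = 1.0×0.6×345×6×358 = 444.6 kN; rupture φR_n = 0.75×0.6×450×6×358 = 435.0 kN; take 435.0 kN (rupture).
Governing: min(546.7, 435.0) = 435.0 kN → base-metal shear.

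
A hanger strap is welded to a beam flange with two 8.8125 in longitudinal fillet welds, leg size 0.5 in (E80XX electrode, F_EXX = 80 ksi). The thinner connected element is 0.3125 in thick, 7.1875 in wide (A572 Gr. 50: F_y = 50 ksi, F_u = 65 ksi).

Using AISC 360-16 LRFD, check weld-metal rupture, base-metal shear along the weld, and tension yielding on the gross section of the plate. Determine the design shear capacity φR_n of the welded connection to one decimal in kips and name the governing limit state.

Weld metal: throat = 0.707×0.5 = 0.3535 in, L = 2×8.8125 = 17.625 in. φR_n = 0.75 × 0.6 × 80 × 0.3535 × 17.625 = 224.3 kips.
Base metal shear (0.3125 in plate): yield φR_n = 1.0×0.6×50×0.3125×17.625 = 165.2 kips; rupture φR_n = 0.75×0.6×65×0.3125×17.625 = 161.1 kips; take 161.1 kips (rupture).
Tension yield (gross): A_g = 7.1875×0.3125 = 2.2461 in². φR_n = 0.90 × 50 × 2.2461 = 101.1 kips.
Governing: min(224.3, 161.1, 101.1) = 101.1 kips → gross-section yield.

101.1 kips (gross-section yield governs)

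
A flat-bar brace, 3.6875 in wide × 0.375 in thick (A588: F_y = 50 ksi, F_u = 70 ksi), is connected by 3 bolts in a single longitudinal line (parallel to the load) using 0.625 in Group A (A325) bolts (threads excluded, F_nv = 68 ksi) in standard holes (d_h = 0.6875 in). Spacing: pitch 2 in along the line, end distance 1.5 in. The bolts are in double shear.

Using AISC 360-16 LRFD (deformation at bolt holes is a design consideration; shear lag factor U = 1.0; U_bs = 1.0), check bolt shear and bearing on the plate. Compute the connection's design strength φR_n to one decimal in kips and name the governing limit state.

86.4 kips (bearing governs)

Bolt shear: A_b = π(0.625)²/4 = 0.3068 in². φR_n = 0.75 × 68 × 0.3068 × 3 × 2 = 93.9 kips.
Bearing (0.375 in plate, F_u = 70 ksi): end bolts L_c = 1.5 − 0.6875/2 = 1.15625, R_n = min(1.2×1.15625×0.375×70, 2.4×0.625×0.375×70) = 36.422 kips/bolt; interior L_c = 2 − 0.6875 = 1.3125, R_n = 39.375 kips/bolt. φR_n = 0.75 × (1×36.422 + 2×39.375) = 86.4 kips.
Governing: min(93.9, 86.4) = 86.4 kips → bearing.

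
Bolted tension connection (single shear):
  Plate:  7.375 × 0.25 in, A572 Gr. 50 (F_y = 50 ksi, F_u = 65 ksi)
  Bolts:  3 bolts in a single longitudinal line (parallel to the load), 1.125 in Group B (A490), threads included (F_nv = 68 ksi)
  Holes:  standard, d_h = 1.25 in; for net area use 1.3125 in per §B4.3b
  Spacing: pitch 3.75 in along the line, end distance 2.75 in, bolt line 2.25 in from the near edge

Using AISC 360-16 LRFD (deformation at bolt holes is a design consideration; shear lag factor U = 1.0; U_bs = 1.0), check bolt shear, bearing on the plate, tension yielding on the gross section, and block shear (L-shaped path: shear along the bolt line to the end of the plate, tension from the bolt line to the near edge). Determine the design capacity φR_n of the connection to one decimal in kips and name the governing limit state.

70.4 kips (block shear governs)

Bolt shear: A_b = π(1.125)²/4 = 0.99402 in². φR_n = 0.75 × 68 × 0.99402 × 3 × 1 = 152.1 kips.
Bearing (0.25 in plate, F_u = 65 ksi): end bolts L_c = 2.75 − 1.25/2 = 2.125, R_n = min(1.2×2.125×0.25×65, 2.4×1.125×0.25×65) = 41.438 kips/bolt; interior L_c = 3.75 − 1.25 = 2.5, R_n = 43.875 kips/bolt. φR_n = 0.75 × (1×41.438 + 2×43.875) = 96.9 kips.
Tension yield (gross): A_g = 7.375×0.25 = 1.8438 in². φR_n = 0.90 × 50 × 1.8438 = 83.0 kips.
Block shear: shear path 1×[2.75+2×3.75] = 1×10.25 in, A_gv = 2.5625, A_nv = 1×(10.25 − 2.5×1.3125)×0.25 = 1.7422 in²; tension to near edge: (2.25 − 0.5×1.3125)×0.25 = 0.39844 in². R_n = min(0.6×65×1.7422, 0.6×50×2.5625) + 1.0×65×0.39844 = min(67.946, 76.875) + 25.899 = 93.845 kips. φR_n = 0.75 × 93.845 = 70.4 kips.
Governing: min(152.1, 96.9, 83.0, 70.4) = 70.4 kips → block shear.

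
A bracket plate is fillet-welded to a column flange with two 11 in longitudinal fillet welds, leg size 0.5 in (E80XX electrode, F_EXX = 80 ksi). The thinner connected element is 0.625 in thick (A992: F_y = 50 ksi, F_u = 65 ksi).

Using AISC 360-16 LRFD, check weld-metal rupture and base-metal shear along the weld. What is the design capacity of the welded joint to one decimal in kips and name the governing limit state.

280.0 kips (weld metal governs)

Weld metal: throat = 0.707×0.5 = 0.3535 in, L = 2×11 = 22 in. φR_n = 0.75 × 0.6 × 80 × 0.3535 × 22 = 280.0 kips.
Base metal shear (0.625 in plate): yield φR_n = 1.0×0.6×50×0.625×22 = 412.5 kips; rupture φR_n = 0.75×0.6×65×0.625×22 = 402.2 kips; take 402.2 kips (rupture).
Governing: min(280.0, 402.2) = 280.0 kips → weld metal.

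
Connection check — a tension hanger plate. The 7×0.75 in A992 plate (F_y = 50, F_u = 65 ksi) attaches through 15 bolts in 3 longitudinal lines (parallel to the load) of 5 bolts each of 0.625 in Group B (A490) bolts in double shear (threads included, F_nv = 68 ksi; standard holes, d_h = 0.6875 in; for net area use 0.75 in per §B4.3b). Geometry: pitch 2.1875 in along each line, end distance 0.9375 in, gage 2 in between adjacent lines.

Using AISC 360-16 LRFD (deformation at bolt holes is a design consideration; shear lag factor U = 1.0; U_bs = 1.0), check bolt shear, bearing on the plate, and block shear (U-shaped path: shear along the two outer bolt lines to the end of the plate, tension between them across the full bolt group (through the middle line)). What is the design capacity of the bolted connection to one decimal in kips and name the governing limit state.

Bolt shear: A_b = π(0.625)²/4 = 0.3068 in². φR_n = 0.75 × 68 × 0.3068 × 15 × 2 = 469.4 kips.
Bearing (0.75 in plate, F_u = 65 ksi): end bolts L_c = 0.9375 − 0.6875/2 = 0.59375, R_n = min(1.2×0.59375×0.75×65, 2.4×0.625×0.75×65) = 34.734 kips/bolt; interior L_c = 2.1875 − 0.6875 = 1.5, R_n = 73.125 kips/bolt. φR_n = 0.75 × (3×34.734 + 12×73.125) = 736.3 kips.
Block shear: shear path 2×[0.9375+4×2.1875] = 2×9.6875 in, A_gv = 14.531, A_nv = 2×(9.6875 − 4.5×0.75)×0.75 = 9.4688 in²; tension across gage: (4 − 2×0.75)×0.75 = 1.875 in². R_n = min(0.6×65×9.4688, 0.6×50×14.531) + 1.0×65×1.875 = min(369.28, 435.93) + 121.88 = 491.16 kips. φR_n = 0.75 × 491.16 = 368.4 kips.
Governing: min(469.4, 736.3, 368.4) = 368.4 kips → block shear.

368.4 kips (block shear governs)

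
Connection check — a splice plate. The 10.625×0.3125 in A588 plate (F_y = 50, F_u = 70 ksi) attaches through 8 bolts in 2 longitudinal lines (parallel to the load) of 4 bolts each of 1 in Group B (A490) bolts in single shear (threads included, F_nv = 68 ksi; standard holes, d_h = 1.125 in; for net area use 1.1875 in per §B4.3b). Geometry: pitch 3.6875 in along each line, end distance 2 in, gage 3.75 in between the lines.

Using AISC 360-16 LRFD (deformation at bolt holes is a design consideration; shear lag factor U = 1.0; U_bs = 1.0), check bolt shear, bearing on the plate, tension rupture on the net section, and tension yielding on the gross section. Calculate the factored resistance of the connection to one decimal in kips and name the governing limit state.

Bolt shear: A_b = π(1)²/4 = 0.7854 in². φR_n = 0.75 × 68 × 0.7854 × 8 × 1 = 320.4 kips.
Bearing (0.3125 in plate, F_u = 70 ksi): end bolts L_c = 2 − 1.125/2 = 1.4375, R_n = min(1.2×1.4375×0.3125×70, 2.4×1×0.3125×70) = 37.734 kips/bolt; interior L_c = 3.6875 − 1.125 = 2.5625, R_n = 52.5 kips/bolt. φR_n = 0.75 × (2×37.734 + 6×52.5) = 292.9 kips.
Tension rupture (net): A_n = (10.625 − 2×1.1875)×0.3125 = 2.5781 in² (U = 1.0, A_e = A_n). φR_n = 0.75 × 70 × 2.5781 = 135.4 kips.
Tension yield (gross): A_g = 10.625×0.3125 = 3.3203 in². φR_n = 0.90 × 50 × 3.3203 = 149.4 kips.
Governing: min(320.4, 292.9, 135.4, 149.4) = 135.4 kips → net-section rupture.

135.4 kips (net-section rupture governs)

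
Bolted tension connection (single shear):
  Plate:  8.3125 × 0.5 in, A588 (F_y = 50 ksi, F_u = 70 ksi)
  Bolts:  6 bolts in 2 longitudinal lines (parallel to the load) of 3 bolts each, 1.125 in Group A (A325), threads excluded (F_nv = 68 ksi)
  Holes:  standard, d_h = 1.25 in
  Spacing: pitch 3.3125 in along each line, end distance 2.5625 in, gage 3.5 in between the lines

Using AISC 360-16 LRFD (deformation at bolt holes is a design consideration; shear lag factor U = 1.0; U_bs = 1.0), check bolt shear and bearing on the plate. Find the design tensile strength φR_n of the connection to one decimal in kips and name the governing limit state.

304.2 kips (bolt shear governs)

Bolt shear: A_b = π(1.125)²/4 = 0.99402 in². φR_n = 0.75 × 68 × 0.99402 × 6 × 1 = 304.2 kips.
Bearing (0.5 in plate, F_u = 70 ksi): end bolts L_c = 2.5625 − 1.25/2 = 1.9375, R_n = min(1.2×1.9375×0.5×70, 2.4×1.125×0.5×70) = 81.375 kips/bolt; interior L_c = 3.3125 − 1.25 = 2.0625, R_n = 86.625 kips/bolt. φR_n = 0.75 × (2×81.375 + 4×86.625) = 381.9 kips.
Governing: min(304.2, 381.9) = 304.2 kips → bolt shear.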